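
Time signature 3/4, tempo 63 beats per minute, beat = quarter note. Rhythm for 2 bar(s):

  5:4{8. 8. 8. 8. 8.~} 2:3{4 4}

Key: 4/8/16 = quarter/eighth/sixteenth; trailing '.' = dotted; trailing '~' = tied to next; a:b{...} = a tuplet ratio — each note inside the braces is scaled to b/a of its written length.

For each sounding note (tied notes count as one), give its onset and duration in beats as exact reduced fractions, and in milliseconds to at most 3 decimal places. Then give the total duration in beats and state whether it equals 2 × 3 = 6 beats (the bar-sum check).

1) 0.0ms=0b +571.429ms=3/5b
2) 571.429ms=3/5b +571.429ms=3/5b
3) 1142.857ms=6/5b +571.429ms=3/5b
4) 1714.286ms=9/5b +571.429ms=3/5b
5) 2285.714ms=12/5b +2000.0ms=21/10b
6) 4285.714ms=9/2b +1428.571ms=3/2b
Σ=6b of 6 (63bpm 3/4) — PASS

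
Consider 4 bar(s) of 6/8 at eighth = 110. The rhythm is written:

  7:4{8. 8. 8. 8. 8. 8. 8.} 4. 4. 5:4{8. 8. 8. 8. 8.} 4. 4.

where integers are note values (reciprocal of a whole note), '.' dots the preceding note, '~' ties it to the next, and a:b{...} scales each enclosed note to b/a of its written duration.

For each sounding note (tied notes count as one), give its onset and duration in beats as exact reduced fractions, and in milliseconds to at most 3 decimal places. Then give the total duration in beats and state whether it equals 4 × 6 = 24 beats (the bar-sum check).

1) 0.0ms=0b +467.532ms=6/7b
2) 467.532ms=6/7b +467.532ms=6/7b
3) 935.065ms=12/7b +467.532ms=6/7b
4) 1402.597ms=18/7b +467.532ms=6/7b
5) 1870.13ms=24/7b +467.532ms=6/7b
6) 2337.662ms=30/7b +467.532ms=6/7b
7) 2805.195ms=36/7b +467.532ms=6/7b
8) 3272.727ms=6b +1636.364ms=3b
9) 4909.091ms=9b +1636.364ms=3b
10) 6545.455ms=12b +654.545ms=6/5b
11) 7200.0ms=66/5b +654.545ms=6/5b
12) 7854.545ms=72/5b +654.545ms=6/5b
13) 8509.091ms=78/5b +654.545ms=6/5b
14) 9163.636ms=84/5b +654.545ms=6/5b
15) 9818.182ms=18b +1636.364ms=3b
16) 11454.545ms=21b +1636.364ms=3b
Σ=24b of 24 (110bpm 6/8) — PASS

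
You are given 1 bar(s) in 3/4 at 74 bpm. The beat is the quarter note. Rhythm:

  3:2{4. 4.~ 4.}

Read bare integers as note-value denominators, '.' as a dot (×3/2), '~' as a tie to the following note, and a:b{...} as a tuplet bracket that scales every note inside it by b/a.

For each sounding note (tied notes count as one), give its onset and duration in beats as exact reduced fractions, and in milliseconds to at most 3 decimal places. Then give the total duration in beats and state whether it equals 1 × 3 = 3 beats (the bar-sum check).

1) 0.0ms=0b +810.811ms=1b
2) 810.811ms=1b +1621.622ms=2b
Σ=3b of 3 (74bpm 3/4) — PASS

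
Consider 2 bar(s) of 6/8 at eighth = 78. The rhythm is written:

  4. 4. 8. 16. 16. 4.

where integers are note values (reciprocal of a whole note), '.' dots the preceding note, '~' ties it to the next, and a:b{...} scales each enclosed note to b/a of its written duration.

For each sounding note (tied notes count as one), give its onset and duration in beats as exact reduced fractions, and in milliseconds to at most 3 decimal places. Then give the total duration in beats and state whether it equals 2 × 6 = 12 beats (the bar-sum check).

1) 0.0ms=0b +2307.692ms=3b
2) 2307.692ms=3b +2307.692ms=3b
3) 4615.385ms=6b +1153.846ms=3/2b
4) 5769.231ms=15/2b +576.923ms=3/4b
5) 6346.154ms=33/4b +576.923ms=3/4b
6) 6923.077ms=9b +2307.692ms=3b
Σ=12b of 12 (78bpm 6/8) — PASS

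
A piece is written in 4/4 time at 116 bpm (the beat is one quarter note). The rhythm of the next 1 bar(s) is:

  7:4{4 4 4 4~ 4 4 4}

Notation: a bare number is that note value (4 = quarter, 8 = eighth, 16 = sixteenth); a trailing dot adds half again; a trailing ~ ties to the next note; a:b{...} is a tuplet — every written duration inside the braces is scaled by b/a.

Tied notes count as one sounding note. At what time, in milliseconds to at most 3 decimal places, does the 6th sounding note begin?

1. 0.0ms @ 0 + 295.567ms (4/7)
2. 295.567ms @ 4/7 + 295.567ms (4/7)
3. 591.133ms @ 8/7 + 295.567ms (4/7)
4. 886.7ms @ 12/7 + 591.133ms (8/7)
5. 1477.833ms @ 20/7 + 295.567ms (4/7)
6. 1773.399ms @ 24/7 + 295.567ms (4/7)

note 6 onset = 24/7b = 1773.399ms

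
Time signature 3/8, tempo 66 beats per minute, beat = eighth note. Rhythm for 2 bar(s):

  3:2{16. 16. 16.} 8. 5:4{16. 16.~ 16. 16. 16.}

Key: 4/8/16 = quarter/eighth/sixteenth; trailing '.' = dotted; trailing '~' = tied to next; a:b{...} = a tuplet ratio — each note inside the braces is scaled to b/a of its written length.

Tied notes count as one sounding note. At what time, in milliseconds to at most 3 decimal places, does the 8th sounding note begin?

1. 0.0ms @ 0 + 454.545ms (1/2)
2. 454.545ms @ 1/2 + 454.545ms (1/2)
3. 909.091ms @ 1 + 454.545ms (1/2)
4. 1363.636ms @ 3/2 + 1363.636ms (3/2)
5. 2727.273ms @ 3 + 545.455ms (3/5)
6. 3272.727ms @ 18/5 + 1090.909ms (6/5)
7. 4363.636ms @ 24/5 + 545.455ms (3/5)
8. 4909.091ms @ 27/5 + 545.455ms (3/5)

note 8 onset = 27/5b = 4909.091ms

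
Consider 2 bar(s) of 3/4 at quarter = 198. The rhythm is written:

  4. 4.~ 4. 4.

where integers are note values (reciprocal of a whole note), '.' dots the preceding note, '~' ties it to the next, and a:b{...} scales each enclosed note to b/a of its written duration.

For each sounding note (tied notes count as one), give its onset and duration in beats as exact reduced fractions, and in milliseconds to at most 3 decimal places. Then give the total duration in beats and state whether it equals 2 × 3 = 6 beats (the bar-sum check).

1) 0.0ms=0b +454.545ms=3/2b
2) 454.545ms=3/2b +909.091ms=3b
3) 1363.636ms=9/2b +454.545ms=3/2b
Σ=6b of 6 (198bpm 3/4) — PASS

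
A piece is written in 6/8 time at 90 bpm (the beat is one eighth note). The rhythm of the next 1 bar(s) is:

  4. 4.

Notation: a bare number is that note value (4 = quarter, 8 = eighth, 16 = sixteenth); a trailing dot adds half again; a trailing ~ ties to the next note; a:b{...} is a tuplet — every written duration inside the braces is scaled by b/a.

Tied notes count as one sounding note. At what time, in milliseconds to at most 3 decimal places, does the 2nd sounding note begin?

1. 0.0ms @ 0 + 2000.0ms (3)
2. 2000.0ms @ 3 + 2000.0ms (3)

note 2 onset = 3b = 2000.0ms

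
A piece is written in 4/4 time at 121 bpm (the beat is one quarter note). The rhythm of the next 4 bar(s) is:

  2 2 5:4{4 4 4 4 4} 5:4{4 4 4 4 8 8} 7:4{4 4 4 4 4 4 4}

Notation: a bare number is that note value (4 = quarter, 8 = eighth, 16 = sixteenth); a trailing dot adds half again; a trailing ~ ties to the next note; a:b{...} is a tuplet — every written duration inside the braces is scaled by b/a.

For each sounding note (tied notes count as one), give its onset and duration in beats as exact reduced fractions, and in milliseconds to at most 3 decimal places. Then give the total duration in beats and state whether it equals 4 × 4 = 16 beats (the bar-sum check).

1) 0.0ms=0b +991.736ms=2b
2) 991.736ms=2b +991.736ms=2b
3) 1983.471ms=4b +396.694ms=4/5b
4) 2380.165ms=24/5b +396.694ms=4/5b
5) 2776.86ms=28/5b +396.694ms=4/5b
6) 3173.554ms=32/5b +396.694ms=4/5b
7) 3570.248ms=36/5b +396.694ms=4/5b
8) 3966.942ms=8b +396.694ms=4/5b
9) 4363.636ms=44/5b +396.694ms=4/5b
10) 4760.331ms=48/5b +396.694ms=4/5b
11) 5157.025ms=52/5b +396.694ms=4/5b
12) 5553.719ms=56/5b +198.347ms=2/5b
13) 5752.066ms=58/5b +198.347ms=2/5b
14) 5950.413ms=12b +283.353ms=4/7b
15) 6233.766ms=88/7b +283.353ms=4/7b
16) 6517.119ms=92/7b +283.353ms=4/7b
17) 6800.472ms=96/7b +283.353ms=4/7b
18) 7083.825ms=100/7b +283.353ms=4/7b
19) 7367.178ms=104/7b +283.353ms=4/7b
20) 7650.531ms=108/7b +283.353ms=4/7b
Σ=16b of 16 (121bpm 4/4) — PASS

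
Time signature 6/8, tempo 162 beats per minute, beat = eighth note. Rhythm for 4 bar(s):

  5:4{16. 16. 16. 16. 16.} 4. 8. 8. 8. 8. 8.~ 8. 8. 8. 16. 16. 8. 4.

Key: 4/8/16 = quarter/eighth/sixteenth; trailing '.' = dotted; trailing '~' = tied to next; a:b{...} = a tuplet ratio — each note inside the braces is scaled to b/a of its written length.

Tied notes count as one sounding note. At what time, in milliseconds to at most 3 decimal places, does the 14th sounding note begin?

note 14 onset = 18b = 6666.667ms

1. 0.0ms @ 0 + 222.222ms (3/5)
2. 222.222ms @ 3/5 + 222.222ms (3/5)
3. 444.444ms @ 6/5 + 222.222ms (3/5)
4. 666.667ms @ 9/5 + 222.222ms (3/5)
5. 888.889ms @ 12/5 + 222.222ms (3/5)
6. 1111.111ms @ 3 + 1111.111ms (3)
7. 2222.222ms @ 6 + 555.556ms (3/2)
8. 2777.778ms @ 15/2 + 555.556ms (3/2)
9. 3333.333ms @ 9 + 555.556ms (3/2)
10. 3888.889ms @ 21/2 + 555.556ms (3/2)
11. 4444.444ms @ 12 + 1111.111ms (3)
12. 5555.556ms @ 15 + 555.556ms (3/2)
13. 6111.111ms @ 33/2 + 555.556ms (3/2)
14. 6666.667ms @ 18 + 277.778ms (3/4)
15. 6944.444ms @ 75/4 + 277.778ms (3/4)
16. 7222.222ms @ 39/2 + 555.556ms (3/2)
17. 7777.778ms @ 21 + 1111.111ms (3)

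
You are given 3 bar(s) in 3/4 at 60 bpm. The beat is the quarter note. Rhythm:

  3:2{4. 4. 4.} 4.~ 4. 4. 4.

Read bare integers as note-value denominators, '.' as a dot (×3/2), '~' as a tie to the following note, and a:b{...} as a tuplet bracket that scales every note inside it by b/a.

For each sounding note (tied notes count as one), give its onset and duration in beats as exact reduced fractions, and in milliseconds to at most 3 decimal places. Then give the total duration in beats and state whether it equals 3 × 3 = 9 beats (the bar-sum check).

1) 0.0ms=0b +1000.0ms=1b
2) 1000.0ms=1b +1000.0ms=1b
3) 2000.0ms=2b +1000.0ms=1b
4) 3000.0ms=3b +3000.0ms=3b
5) 6000.0ms=6b +1500.0ms=3/2b
6) 7500.0ms=15/2b +1500.0ms=3/2b
Σ=9b of 9 (60bpm 3/4) — PASS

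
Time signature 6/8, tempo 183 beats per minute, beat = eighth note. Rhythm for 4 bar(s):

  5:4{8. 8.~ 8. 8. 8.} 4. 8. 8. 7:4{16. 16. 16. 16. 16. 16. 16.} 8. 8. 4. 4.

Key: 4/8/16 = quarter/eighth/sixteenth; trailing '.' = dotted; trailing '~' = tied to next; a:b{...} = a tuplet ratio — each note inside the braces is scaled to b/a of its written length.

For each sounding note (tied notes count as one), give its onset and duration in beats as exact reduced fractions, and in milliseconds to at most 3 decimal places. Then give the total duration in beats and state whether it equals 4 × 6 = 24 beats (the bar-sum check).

1) 0.0ms=0b +393.443ms=6/5b
2) 393.443ms=6/5b +786.885ms=12/5b
3) 1180.328ms=18/5b +393.443ms=6/5b
4) 1573.77ms=24/5b +393.443ms=6/5b
5) 1967.213ms=6b +983.607ms=3b
6) 2950.82ms=9b +491.803ms=3/2b
7) 3442.623ms=21/2b +491.803ms=3/2b
8) 3934.426ms=12b +140.515ms=3/7b
9) 4074.941ms=87/7b +140.515ms=3/7b
10) 4215.457ms=90/7b +140.515ms=3/7b
11) 4355.972ms=93/7b +140.515ms=3/7b
12) 4496.487ms=96/7b +140.515ms=3/7b
13) 4637.002ms=99/7b +140.515ms=3/7b
14) 4777.518ms=102/7b +140.515ms=3/7b
15) 4918.033ms=15b +491.803ms=3/2b
16) 5409.836ms=33/2b +491.803ms=3/2b
17) 5901.639ms=18b +983.607ms=3b
18) 6885.246ms=21b +983.607ms=3b
Σ=24b of 24 (183bpm 6/8) — PASS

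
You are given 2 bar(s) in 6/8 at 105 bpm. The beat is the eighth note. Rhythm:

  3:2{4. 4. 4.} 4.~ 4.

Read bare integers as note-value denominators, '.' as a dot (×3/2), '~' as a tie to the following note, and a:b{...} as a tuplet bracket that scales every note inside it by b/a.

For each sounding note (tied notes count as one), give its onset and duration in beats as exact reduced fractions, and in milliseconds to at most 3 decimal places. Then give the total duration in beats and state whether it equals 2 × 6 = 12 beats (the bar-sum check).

1) 0.0ms=0b +1142.857ms=2b
2) 1142.857ms=2b +1142.857ms=2b
3) 2285.714ms=4b +1142.857ms=2b
4) 3428.571ms=6b +3428.571ms=6b
Σ=12b of 12 (105bpm 6/8) — PASS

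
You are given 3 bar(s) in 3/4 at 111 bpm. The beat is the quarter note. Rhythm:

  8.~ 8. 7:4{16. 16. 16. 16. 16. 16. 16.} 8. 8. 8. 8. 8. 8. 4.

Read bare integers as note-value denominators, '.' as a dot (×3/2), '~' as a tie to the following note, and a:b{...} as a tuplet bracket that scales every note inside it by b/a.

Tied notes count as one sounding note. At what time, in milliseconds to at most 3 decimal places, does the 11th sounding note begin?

note 11 onset = 9/2b = 2432.432ms

1. 0.0ms @ 0 + 810.811ms (3/2)
2. 810.811ms @ 3/2 + 115.83ms (3/14)
3. 926.641ms @ 12/7 + 115.83ms (3/14)
4. 1042.471ms @ 27/14 + 115.83ms (3/14)
5. 1158.301ms @ 15/7 + 115.83ms (3/14)
6. 1274.131ms @ 33/14 + 115.83ms (3/14)
7. 1389.961ms @ 18/7 + 115.83ms (3/14)
8. 1505.792ms @ 39/14 + 115.83ms (3/14)
9. 1621.622ms @ 3 + 405.405ms (3/4)
10. 2027.027ms @ 15/4 + 405.405ms (3/4)
11. 2432.432ms @ 9/2 + 405.405ms (3/4)
12. 2837.838ms @ 21/4 + 405.405ms (3/4)
13. 3243.243ms @ 6 + 405.405ms (3/4)
14. 3648.649ms @ 27/4 + 405.405ms (3/4)
15. 4054.054ms @ 15/2 + 810.811ms (3/2)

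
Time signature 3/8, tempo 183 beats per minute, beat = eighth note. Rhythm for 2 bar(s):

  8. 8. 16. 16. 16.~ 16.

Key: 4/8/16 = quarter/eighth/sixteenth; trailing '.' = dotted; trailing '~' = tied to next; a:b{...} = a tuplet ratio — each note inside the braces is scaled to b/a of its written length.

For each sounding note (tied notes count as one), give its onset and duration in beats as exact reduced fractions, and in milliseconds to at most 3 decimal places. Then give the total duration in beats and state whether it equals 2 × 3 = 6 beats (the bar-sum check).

1) 0.0ms=0b +491.803ms=3/2b
2) 491.803ms=3/2b +491.803ms=3/2b
3) 983.607ms=3b +245.902ms=3/4b
4) 1229.508ms=15/4b +245.902ms=3/4b
5) 1475.41ms=9/2b +491.803ms=3/2b
Σ=6b of 6 (183bpm 3/8) — PASS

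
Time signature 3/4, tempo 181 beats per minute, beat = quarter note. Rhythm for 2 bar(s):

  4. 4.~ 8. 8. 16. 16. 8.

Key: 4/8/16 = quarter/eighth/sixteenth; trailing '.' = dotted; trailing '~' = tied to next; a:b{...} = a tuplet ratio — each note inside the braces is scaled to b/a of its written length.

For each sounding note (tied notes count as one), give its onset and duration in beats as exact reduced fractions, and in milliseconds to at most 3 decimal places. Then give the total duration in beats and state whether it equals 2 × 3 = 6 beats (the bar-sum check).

1) 0.0ms=0b +497.238ms=3/2b
2) 497.238ms=3/2b +745.856ms=9/4b
3) 1243.094ms=15/4b +248.619ms=3/4b
4) 1491.713ms=9/2b +124.309ms=3/8b
5) 1616.022ms=39/8b +124.309ms=3/8b
6) 1740.331ms=21/4b +248.619ms=3/4b
Σ=6b of 6 (181bpm 3/4) — PASS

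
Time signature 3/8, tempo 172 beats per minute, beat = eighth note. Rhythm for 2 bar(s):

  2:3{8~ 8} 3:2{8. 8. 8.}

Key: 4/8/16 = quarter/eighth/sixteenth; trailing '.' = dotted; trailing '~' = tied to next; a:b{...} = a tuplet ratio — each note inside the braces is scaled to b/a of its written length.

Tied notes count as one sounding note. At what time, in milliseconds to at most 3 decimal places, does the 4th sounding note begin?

1. 0.0ms @ 0 + 1046.512ms (3)
2. 1046.512ms @ 3 + 348.837ms (1)
3. 1395.349ms @ 4 + 348.837ms (1)
4. 1744.186ms @ 5 + 348.837ms (1)

note 4 onset = 5b = 1744.186ms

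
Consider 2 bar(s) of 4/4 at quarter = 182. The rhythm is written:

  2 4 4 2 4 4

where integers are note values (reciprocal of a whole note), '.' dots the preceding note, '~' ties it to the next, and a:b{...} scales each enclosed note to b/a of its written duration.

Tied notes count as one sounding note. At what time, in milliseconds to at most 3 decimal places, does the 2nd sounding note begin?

note 2 onset = 2b = 659.341ms

1. 0.0ms @ 0 + 659.341ms (2)
2. 659.341ms @ 2 + 329.67ms (1)
3. 989.011ms @ 3 + 329.67ms (1)
4. 1318.681ms @ 4 + 659.341ms (2)
5. 1978.022ms @ 6 + 329.67ms (1)
6. 2307.692ms @ 7 + 329.67ms (1)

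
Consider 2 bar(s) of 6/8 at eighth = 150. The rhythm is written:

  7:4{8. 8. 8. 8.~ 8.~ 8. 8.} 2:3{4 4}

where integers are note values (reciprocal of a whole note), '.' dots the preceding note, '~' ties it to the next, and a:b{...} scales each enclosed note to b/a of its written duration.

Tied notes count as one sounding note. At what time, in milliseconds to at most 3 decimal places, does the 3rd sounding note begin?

note 3 onset = 12/7b = 685.714ms

1. 0.0ms @ 0 + 342.857ms (6/7)
2. 342.857ms @ 6/7 + 342.857ms (6/7)
3. 685.714ms @ 12/7 + 342.857ms (6/7)
4. 1028.571ms @ 18/7 + 1028.571ms (18/7)
5. 2057.143ms @ 36/7 + 342.857ms (6/7)
6. 2400.0ms @ 6 + 1200.0ms (3)
7. 3600.0ms @ 9 + 1200.0ms (3)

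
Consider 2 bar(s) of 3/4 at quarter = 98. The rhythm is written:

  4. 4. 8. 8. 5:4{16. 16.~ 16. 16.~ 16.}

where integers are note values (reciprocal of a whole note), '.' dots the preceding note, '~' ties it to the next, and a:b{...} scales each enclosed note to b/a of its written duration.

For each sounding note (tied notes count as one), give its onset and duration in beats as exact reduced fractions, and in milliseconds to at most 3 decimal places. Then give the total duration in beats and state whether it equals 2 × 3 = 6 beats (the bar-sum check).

1) 0.0ms=0b +918.367ms=3/2b
2) 918.367ms=3/2b +918.367ms=3/2b
3) 1836.735ms=3b +459.184ms=3/4b
4) 2295.918ms=15/4b +459.184ms=3/4b
5) 2755.102ms=9/2b +183.673ms=3/10b
6) 2938.776ms=24/5b +367.347ms=3/5b
7) 3306.122ms=27/5b +367.347ms=3/5b
Σ=6b of 6 (98bpm 3/4) — PASS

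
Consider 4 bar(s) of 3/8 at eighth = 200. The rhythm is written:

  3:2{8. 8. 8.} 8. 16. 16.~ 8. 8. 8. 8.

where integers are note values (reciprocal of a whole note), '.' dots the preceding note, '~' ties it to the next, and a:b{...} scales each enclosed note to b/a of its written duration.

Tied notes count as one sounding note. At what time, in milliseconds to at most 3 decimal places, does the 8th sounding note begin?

note 8 onset = 9b = 2700.0ms

1. 0.0ms @ 0 + 300.0ms (1)
2. 300.0ms @ 1 + 300.0ms (1)
3. 600.0ms @ 2 + 300.0ms (1)
4. 900.0ms @ 3 + 450.0ms (3/2)
5. 1350.0ms @ 9/2 + 225.0ms (3/4)
6. 1575.0ms @ 21/4 + 675.0ms (9/4)
7. 2250.0ms @ 15/2 + 450.0ms (3/2)
8. 2700.0ms @ 9 + 450.0ms (3/2)
9. 3150.0ms @ 21/2 + 450.0ms (3/2)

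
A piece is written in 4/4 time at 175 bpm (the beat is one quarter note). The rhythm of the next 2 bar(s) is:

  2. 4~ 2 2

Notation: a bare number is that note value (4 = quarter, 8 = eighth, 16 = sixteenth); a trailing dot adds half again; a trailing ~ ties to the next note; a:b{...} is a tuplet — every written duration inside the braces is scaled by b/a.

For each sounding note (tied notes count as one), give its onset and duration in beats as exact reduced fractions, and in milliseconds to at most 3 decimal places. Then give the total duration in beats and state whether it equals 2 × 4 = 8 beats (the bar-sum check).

1) 0.0ms=0b +1028.571ms=3b
2) 1028.571ms=3b +1028.571ms=3b
3) 2057.143ms=6b +685.714ms=2b
Σ=8b of 8 (175bpm 4/4) — PASS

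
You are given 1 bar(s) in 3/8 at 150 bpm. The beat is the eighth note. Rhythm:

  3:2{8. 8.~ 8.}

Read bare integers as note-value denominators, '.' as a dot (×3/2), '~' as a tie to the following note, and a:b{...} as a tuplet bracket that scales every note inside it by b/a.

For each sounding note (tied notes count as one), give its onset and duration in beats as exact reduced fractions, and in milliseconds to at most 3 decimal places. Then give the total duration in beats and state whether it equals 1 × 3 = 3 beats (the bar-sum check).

1) 0.0ms=0b +400.0ms=1b
2) 400.0ms=1b +800.0ms=2b
Σ=3b of 3 (150bpm 3/8) — PASS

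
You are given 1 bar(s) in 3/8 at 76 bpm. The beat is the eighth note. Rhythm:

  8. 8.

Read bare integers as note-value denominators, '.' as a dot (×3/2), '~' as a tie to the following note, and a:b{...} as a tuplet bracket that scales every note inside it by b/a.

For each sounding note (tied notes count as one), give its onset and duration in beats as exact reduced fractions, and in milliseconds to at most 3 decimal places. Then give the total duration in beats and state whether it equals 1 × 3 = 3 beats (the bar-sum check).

1) 0.0ms=0b +1184.211ms=3/2b
2) 1184.211ms=3/2b +1184.211ms=3/2b
Σ=3b of 3 (76bpm 3/8) — PASS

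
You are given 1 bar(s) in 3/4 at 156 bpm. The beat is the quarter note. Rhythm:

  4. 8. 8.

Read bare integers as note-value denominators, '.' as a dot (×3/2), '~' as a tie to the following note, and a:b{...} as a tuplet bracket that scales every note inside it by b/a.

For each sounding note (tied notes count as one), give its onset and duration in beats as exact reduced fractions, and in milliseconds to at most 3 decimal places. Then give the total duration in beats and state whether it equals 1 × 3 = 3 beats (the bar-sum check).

1) 0.0ms=0b +576.923ms=3/2b
2) 576.923ms=3/2b +288.462ms=3/4b
3) 865.385ms=9/4b +288.462ms=3/4b
Σ=3b of 3 (156bpm 3/4) — PASS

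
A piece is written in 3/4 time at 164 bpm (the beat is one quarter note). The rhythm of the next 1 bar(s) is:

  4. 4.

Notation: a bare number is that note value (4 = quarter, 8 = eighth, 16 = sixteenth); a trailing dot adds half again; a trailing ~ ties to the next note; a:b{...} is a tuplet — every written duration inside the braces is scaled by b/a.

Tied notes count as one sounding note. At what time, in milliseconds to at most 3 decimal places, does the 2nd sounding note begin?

1. 0.0ms @ 0 + 548.78ms (3/2)
2. 548.78ms @ 3/2 + 548.78ms (3/2)

note 2 onset = 3/2b = 548.78ms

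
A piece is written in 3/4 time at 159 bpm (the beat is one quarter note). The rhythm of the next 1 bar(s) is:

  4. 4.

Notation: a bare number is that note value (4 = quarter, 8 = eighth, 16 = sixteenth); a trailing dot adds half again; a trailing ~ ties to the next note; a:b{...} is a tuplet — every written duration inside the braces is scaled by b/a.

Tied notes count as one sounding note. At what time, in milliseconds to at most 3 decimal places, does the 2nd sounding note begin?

note 2 onset = 3/2b = 566.038ms

1. 0.0ms @ 0 + 566.038ms (3/2)
2. 566.038ms @ 3/2 + 566.038ms (3/2)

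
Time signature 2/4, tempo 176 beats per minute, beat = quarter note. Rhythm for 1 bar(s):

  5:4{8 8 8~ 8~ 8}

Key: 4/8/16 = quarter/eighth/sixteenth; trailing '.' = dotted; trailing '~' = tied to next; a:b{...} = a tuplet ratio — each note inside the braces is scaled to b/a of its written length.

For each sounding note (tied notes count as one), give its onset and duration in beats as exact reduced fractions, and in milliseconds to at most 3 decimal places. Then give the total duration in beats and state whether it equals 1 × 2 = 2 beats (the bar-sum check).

1) 0.0ms=0b +136.364ms=2/5b
2) 136.364ms=2/5b +136.364ms=2/5b
3) 272.727ms=4/5b +409.091ms=6/5b
Σ=2b of 2 (176bpm 2/4) — PASS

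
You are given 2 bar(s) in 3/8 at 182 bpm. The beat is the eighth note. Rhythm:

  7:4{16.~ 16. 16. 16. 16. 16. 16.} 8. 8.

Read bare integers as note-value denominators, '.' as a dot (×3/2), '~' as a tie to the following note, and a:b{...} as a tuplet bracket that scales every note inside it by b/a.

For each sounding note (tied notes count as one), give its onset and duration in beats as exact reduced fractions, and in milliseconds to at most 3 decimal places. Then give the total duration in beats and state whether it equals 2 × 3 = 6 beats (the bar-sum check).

1) 0.0ms=0b +282.575ms=6/7b
2) 282.575ms=6/7b +141.287ms=3/7b
3) 423.862ms=9/7b +141.287ms=3/7b
4) 565.149ms=12/7b +141.287ms=3/7b
5) 706.436ms=15/7b +141.287ms=3/7b
6) 847.724ms=18/7b +141.287ms=3/7b
7) 989.011ms=3b +494.505ms=3/2b
8) 1483.516ms=9/2b +494.505ms=3/2b
Σ=6b of 6 (182bpm 3/8) — PASS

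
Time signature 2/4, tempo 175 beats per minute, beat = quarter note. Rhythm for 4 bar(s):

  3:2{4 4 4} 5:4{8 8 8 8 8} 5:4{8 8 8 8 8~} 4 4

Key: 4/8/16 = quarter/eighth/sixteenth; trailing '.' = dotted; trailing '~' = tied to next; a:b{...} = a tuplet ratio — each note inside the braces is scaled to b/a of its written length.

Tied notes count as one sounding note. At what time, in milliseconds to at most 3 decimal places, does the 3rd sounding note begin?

1. 0.0ms @ 0 + 228.571ms (2/3)
2. 228.571ms @ 2/3 + 228.571ms (2/3)
3. 457.143ms @ 4/3 + 228.571ms (2/3)
4. 685.714ms @ 2 + 137.143ms (2/5)
5. 822.857ms @ 12/5 + 137.143ms (2/5)
6. 960.0ms @ 14/5 + 137.143ms (2/5)
7. 1097.143ms @ 16/5 + 137.143ms (2/5)
8. 1234.286ms @ 18/5 + 137.143ms (2/5)
9. 1371.429ms @ 4 + 137.143ms (2/5)
10. 1508.571ms @ 22/5 + 137.143ms (2/5)
11. 1645.714ms @ 24/5 + 137.143ms (2/5)
12. 1782.857ms @ 26/5 + 137.143ms (2/5)
13. 1920.0ms @ 28/5 + 480.0ms (7/5)
14. 2400.0ms @ 7 + 342.857ms (1)

note 3 onset = 4/3b = 457.143ms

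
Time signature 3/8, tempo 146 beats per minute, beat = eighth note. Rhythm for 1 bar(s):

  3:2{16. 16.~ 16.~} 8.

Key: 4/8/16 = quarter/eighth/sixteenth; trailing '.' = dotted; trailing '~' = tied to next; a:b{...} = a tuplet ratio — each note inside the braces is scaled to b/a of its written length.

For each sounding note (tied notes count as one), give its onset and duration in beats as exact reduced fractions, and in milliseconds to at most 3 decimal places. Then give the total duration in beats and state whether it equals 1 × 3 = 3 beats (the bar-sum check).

1) 0.0ms=0b +205.479ms=1/2b
2) 205.479ms=1/2b +1027.397ms=5/2b
Σ=3b of 3 (146bpm 3/8) — PASS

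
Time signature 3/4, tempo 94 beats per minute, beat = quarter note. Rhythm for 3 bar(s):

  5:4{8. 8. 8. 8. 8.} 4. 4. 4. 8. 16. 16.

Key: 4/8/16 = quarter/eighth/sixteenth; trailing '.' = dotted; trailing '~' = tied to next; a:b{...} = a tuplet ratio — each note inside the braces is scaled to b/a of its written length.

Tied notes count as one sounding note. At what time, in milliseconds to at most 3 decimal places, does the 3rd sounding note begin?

1. 0.0ms @ 0 + 382.979ms (3/5)
2. 382.979ms @ 3/5 + 382.979ms (3/5)
3. 765.957ms @ 6/5 + 382.979ms (3/5)
4. 1148.936ms @ 9/5 + 382.979ms (3/5)
5. 1531.915ms @ 12/5 + 382.979ms (3/5)
6. 1914.894ms @ 3 + 957.447ms (3/2)
7. 2872.34ms @ 9/2 + 957.447ms (3/2)
8. 3829.787ms @ 6 + 957.447ms (3/2)
9. 4787.234ms @ 15/2 + 478.723ms (3/4)
10. 5265.957ms @ 33/4 + 239.362ms (3/8)
11. 5505.319ms @ 69/8 + 239.362ms (3/8)

note 3 onset = 6/5b = 765.957ms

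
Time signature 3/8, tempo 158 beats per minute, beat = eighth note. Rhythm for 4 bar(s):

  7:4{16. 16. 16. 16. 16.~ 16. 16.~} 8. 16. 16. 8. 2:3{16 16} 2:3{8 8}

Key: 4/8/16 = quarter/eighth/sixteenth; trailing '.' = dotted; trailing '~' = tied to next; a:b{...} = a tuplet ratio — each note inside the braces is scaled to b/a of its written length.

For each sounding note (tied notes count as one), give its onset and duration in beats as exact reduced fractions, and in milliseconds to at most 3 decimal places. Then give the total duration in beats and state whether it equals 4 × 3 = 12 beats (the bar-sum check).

1) 0.0ms=0b +162.749ms=3/7b
2) 162.749ms=3/7b +162.749ms=3/7b
3) 325.497ms=6/7b +162.749ms=3/7b
4) 488.246ms=9/7b +162.749ms=3/7b
5) 650.995ms=12/7b +325.497ms=6/7b
6) 976.492ms=18/7b +732.369ms=27/14b
7) 1708.861ms=9/2b +284.81ms=3/4b
8) 1993.671ms=21/4b +284.81ms=3/4b
9) 2278.481ms=6b +569.62ms=3/2b
10) 2848.101ms=15/2b +284.81ms=3/4b
11) 3132.911ms=33/4b +284.81ms=3/4b
12) 3417.722ms=9b +569.62ms=3/2b
13) 3987.342ms=21/2b +569.62ms=3/2b
Σ=12b of 12 (158bpm 3/8) — PASS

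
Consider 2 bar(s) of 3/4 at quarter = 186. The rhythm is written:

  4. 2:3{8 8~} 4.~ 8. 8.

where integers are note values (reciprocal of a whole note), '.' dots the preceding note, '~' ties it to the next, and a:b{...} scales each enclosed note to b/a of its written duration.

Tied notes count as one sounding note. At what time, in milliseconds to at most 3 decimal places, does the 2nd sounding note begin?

1. 0.0ms @ 0 + 483.871ms (3/2)
2. 483.871ms @ 3/2 + 241.935ms (3/4)
3. 725.806ms @ 9/4 + 967.742ms (3)
4. 1693.548ms @ 21/4 + 241.935ms (3/4)

note 2 onset = 3/2b = 483.871ms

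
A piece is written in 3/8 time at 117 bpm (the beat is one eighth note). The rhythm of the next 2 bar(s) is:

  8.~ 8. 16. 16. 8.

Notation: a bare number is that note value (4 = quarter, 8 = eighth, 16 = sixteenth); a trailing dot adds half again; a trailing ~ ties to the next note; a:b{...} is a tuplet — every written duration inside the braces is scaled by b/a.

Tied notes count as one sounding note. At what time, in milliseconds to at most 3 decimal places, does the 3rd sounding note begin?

1. 0.0ms @ 0 + 1538.462ms (3)
2. 1538.462ms @ 3 + 384.615ms (3/4)
3. 1923.077ms @ 15/4 + 384.615ms (3/4)
4. 2307.692ms @ 9/2 + 769.231ms (3/2)

note 3 onset = 15/4b = 1923.077ms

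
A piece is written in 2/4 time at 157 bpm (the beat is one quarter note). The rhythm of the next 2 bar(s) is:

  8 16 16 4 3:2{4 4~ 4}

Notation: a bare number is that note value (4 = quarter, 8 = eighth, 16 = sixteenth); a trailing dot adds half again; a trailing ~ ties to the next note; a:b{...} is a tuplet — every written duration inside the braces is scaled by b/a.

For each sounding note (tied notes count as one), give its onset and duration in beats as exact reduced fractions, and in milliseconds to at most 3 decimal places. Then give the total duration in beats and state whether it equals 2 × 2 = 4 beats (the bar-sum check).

1) 0.0ms=0b +191.083ms=1/2b
2) 191.083ms=1/2b +95.541ms=1/4b
3) 286.624ms=3/4b +95.541ms=1/4b
4) 382.166ms=1b +382.166ms=1b
5) 764.331ms=2b +254.777ms=2/3b
6) 1019.108ms=8/3b +509.554ms=4/3b
Σ=4b of 4 (157bpm 2/4) — PASS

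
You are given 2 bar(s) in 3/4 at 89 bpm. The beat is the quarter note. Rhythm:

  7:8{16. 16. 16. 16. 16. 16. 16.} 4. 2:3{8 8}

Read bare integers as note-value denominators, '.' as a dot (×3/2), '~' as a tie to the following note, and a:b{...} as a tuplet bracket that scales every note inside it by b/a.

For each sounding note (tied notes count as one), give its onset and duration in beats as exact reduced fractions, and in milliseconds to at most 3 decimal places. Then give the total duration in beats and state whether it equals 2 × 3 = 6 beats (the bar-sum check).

1) 0.0ms=0b +288.925ms=3/7b
2) 288.925ms=3/7b +288.925ms=3/7b
3) 577.849ms=6/7b +288.925ms=3/7b
4) 866.774ms=9/7b +288.925ms=3/7b
5) 1155.698ms=12/7b +288.925ms=3/7b
6) 1444.623ms=15/7b +288.925ms=3/7b
7) 1733.547ms=18/7b +288.925ms=3/7b
8) 2022.472ms=3b +1011.236ms=3/2b
9) 3033.708ms=9/2b +505.618ms=3/4b
10) 3539.326ms=21/4b +505.618ms=3/4b
Σ=6b of 6 (89bpm 3/4) — PASS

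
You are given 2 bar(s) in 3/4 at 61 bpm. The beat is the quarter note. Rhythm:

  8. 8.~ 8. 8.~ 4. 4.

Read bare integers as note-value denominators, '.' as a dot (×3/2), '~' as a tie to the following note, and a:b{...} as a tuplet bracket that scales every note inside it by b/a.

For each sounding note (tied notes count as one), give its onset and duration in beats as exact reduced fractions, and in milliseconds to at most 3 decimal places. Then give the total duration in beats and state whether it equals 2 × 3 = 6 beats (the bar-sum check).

1) 0.0ms=0b +737.705ms=3/4b
2) 737.705ms=3/4b +1475.41ms=3/2b
3) 2213.115ms=9/4b +2213.115ms=9/4b
4) 4426.23ms=9/2b +1475.41ms=3/2b
Σ=6b of 6 (61bpm 3/4) — PASS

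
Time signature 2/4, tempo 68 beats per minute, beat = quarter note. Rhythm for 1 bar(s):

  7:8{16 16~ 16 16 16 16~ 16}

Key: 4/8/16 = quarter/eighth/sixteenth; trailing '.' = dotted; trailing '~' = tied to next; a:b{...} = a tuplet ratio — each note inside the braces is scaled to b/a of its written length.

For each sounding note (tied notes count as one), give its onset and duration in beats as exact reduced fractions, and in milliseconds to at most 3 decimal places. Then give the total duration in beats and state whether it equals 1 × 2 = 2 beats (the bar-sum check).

1) 0.0ms=0b +252.101ms=2/7b
2) 252.101ms=2/7b +504.202ms=4/7b
3) 756.303ms=6/7b +252.101ms=2/7b
4) 1008.403ms=8/7b +252.101ms=2/7b
5) 1260.504ms=10/7b +504.202ms=4/7b
Σ=2b of 2 (68bpm 2/4) — PASS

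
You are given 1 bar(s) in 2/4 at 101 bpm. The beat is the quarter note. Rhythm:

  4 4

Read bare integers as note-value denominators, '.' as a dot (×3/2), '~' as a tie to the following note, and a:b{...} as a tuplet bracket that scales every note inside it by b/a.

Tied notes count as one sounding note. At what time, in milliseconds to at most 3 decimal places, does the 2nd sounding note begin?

note 2 onset = 1b = 594.059ms

1. 0.0ms @ 0 + 594.059ms (1)
2. 594.059ms @ 1 + 594.059ms (1)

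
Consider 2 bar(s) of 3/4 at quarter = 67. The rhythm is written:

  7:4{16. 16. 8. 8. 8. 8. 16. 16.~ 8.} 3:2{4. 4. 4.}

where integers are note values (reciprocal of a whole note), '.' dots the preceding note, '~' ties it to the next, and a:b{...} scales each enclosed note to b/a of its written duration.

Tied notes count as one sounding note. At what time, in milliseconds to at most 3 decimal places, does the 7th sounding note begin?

1. 0.0ms @ 0 + 191.898ms (3/14)
2. 191.898ms @ 3/14 + 191.898ms (3/14)
3. 383.795ms @ 3/7 + 383.795ms (3/7)
4. 767.591ms @ 6/7 + 383.795ms (3/7)
5. 1151.386ms @ 9/7 + 383.795ms (3/7)
6. 1535.181ms @ 12/7 + 383.795ms (3/7)
7. 1918.977ms @ 15/7 + 191.898ms (3/14)
8. 2110.874ms @ 33/14 + 575.693ms (9/14)
9. 2686.567ms @ 3 + 895.522ms (1)
10. 3582.09ms @ 4 + 895.522ms (1)
11. 4477.612ms @ 5 + 895.522ms (1)

note 7 onset = 15/7b = 1918.977ms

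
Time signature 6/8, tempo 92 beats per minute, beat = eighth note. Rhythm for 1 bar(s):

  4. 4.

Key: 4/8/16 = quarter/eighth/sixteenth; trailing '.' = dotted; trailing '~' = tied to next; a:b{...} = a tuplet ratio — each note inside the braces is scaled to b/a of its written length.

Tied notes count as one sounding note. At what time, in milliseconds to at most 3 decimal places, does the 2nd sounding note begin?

1. 0.0ms @ 0 + 1956.522ms (3)
2. 1956.522ms @ 3 + 1956.522ms (3)

note 2 onset = 3b = 1956.522ms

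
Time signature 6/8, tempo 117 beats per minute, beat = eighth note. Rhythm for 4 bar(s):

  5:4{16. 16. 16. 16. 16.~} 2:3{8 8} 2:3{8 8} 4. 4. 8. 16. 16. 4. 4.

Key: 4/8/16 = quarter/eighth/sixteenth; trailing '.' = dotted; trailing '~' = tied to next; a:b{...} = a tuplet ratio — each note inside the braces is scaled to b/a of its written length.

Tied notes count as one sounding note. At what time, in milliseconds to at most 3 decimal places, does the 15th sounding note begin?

1. 0.0ms @ 0 + 307.692ms (3/5)
2. 307.692ms @ 3/5 + 307.692ms (3/5)
3. 615.385ms @ 6/5 + 307.692ms (3/5)
4. 923.077ms @ 9/5 + 307.692ms (3/5)
5. 1230.769ms @ 12/5 + 1076.923ms (21/10)
6. 2307.692ms @ 9/2 + 769.231ms (3/2)
7. 3076.923ms @ 6 + 769.231ms (3/2)
8. 3846.154ms @ 15/2 + 769.231ms (3/2)
9. 4615.385ms @ 9 + 1538.462ms (3)
10. 6153.846ms @ 12 + 1538.462ms (3)
11. 7692.308ms @ 15 + 769.231ms (3/2)
12. 8461.538ms @ 33/2 + 384.615ms (3/4)
13. 8846.154ms @ 69/4 + 384.615ms (3/4)
14. 9230.769ms @ 18 + 1538.462ms (3)
15. 10769.231ms @ 21 + 1538.462ms (3)

note 15 onset = 21b = 10769.231ms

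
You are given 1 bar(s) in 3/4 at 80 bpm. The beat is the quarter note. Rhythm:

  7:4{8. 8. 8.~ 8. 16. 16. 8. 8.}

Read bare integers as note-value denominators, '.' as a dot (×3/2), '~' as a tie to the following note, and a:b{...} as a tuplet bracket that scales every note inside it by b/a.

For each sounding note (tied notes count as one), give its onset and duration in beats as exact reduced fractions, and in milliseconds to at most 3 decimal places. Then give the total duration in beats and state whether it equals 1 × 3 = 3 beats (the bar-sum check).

1) 0.0ms=0b +321.429ms=3/7b
2) 321.429ms=3/7b +321.429ms=3/7b
3) 642.857ms=6/7b +642.857ms=6/7b
4) 1285.714ms=12/7b +160.714ms=3/14b
5) 1446.429ms=27/14b +160.714ms=3/14b
6) 1607.143ms=15/7b +321.429ms=3/7b
7) 1928.571ms=18/7b +321.429ms=3/7b
Σ=3b of 3 (80bpm 3/4) — PASS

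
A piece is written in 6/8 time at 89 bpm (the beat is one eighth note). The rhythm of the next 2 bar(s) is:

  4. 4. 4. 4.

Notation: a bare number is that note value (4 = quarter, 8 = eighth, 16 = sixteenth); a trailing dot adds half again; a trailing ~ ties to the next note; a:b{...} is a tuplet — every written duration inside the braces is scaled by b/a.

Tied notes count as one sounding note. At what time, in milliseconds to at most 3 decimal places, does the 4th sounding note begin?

1. 0.0ms @ 0 + 2022.472ms (3)
2. 2022.472ms @ 3 + 2022.472ms (3)
3. 4044.944ms @ 6 + 2022.472ms (3)
4. 6067.416ms @ 9 + 2022.472ms (3)

note 4 onset = 9b = 6067.416ms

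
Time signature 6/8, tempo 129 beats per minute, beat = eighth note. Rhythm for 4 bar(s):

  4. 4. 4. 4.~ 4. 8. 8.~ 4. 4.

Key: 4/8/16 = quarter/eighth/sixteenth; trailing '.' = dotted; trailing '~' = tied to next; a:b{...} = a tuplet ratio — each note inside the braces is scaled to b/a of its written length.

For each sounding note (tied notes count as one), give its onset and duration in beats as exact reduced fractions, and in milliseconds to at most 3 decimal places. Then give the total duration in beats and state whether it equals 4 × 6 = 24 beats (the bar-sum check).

1) 0.0ms=0b +1395.349ms=3b
2) 1395.349ms=3b +1395.349ms=3b
3) 2790.698ms=6b +1395.349ms=3b
4) 4186.047ms=9b +2790.698ms=6b
5) 6976.744ms=15b +697.674ms=3/2b
6) 7674.419ms=33/2b +2093.023ms=9/2b
7) 9767.442ms=21b +1395.349ms=3b
Σ=24b of 24 (129bpm 6/8) — PASS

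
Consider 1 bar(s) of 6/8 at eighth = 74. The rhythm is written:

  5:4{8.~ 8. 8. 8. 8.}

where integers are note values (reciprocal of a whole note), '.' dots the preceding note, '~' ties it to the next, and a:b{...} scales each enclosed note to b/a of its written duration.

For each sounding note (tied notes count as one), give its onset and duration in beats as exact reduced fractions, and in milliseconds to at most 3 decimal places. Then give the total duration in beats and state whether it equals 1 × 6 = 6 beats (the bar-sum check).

1) 0.0ms=0b +1945.946ms=12/5b
2) 1945.946ms=12/5b +972.973ms=6/5b
3) 2918.919ms=18/5b +972.973ms=6/5b
4) 3891.892ms=24/5b +972.973ms=6/5b
Σ=6b of 6 (74bpm 6/8) — PASS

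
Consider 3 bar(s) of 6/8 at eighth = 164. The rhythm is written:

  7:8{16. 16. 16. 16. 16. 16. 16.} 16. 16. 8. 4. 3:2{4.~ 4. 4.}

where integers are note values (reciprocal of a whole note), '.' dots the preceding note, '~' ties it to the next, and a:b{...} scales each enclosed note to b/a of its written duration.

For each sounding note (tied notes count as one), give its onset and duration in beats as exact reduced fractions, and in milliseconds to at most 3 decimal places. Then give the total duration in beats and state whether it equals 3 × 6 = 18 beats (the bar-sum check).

1) 0.0ms=0b +313.589ms=6/7b
2) 313.589ms=6/7b +313.589ms=6/7b
3) 627.178ms=12/7b +313.589ms=6/7b
4) 940.767ms=18/7b +313.589ms=6/7b
5) 1254.355ms=24/7b +313.589ms=6/7b
6) 1567.944ms=30/7b +313.589ms=6/7b
7) 1881.533ms=36/7b +313.589ms=6/7b
8) 2195.122ms=6b +274.39ms=3/4b
9) 2469.512ms=27/4b +274.39ms=3/4b
10) 2743.902ms=15/2b +548.78ms=3/2b
11) 3292.683ms=9b +1097.561ms=3b
12) 4390.244ms=12b +1463.415ms=4b
13) 5853.659ms=16b +731.707ms=2b
Σ=18b of 18 (164bpm 6/8) — PASS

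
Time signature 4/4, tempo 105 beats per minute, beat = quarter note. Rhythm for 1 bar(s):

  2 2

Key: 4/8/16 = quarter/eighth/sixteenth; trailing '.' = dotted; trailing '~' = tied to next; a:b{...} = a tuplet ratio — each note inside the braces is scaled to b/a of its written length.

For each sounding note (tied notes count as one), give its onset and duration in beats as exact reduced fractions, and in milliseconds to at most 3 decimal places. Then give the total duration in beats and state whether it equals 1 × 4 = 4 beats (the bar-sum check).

1) 0.0ms=0b +1142.857ms=2b
2) 1142.857ms=2b +1142.857ms=2b
Σ=4b of 4 (105bpm 4/4) — PASS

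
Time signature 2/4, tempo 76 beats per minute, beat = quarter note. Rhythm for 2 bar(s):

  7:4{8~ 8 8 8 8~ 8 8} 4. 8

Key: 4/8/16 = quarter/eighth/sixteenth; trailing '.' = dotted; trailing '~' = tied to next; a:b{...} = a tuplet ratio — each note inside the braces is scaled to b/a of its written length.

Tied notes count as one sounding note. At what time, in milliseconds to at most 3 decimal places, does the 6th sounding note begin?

1. 0.0ms @ 0 + 451.128ms (4/7)
2. 451.128ms @ 4/7 + 225.564ms (2/7)
3. 676.692ms @ 6/7 + 225.564ms (2/7)
4. 902.256ms @ 8/7 + 451.128ms (4/7)
5. 1353.383ms @ 12/7 + 225.564ms (2/7)
6. 1578.947ms @ 2 + 1184.211ms (3/2)
7. 2763.158ms @ 7/2 + 394.737ms (1/2)

note 6 onset = 2b = 1578.947ms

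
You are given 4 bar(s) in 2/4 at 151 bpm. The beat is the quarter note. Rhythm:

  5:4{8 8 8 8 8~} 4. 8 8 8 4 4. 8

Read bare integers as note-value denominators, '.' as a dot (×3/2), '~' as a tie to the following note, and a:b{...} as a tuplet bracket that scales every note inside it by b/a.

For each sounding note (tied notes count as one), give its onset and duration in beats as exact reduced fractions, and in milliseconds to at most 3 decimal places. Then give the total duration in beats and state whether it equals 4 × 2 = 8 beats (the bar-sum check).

1) 0.0ms=0b +158.94ms=2/5b
2) 158.94ms=2/5b +158.94ms=2/5b
3) 317.881ms=4/5b +158.94ms=2/5b
4) 476.821ms=6/5b +158.94ms=2/5b
5) 635.762ms=8/5b +754.967ms=19/10b
6) 1390.728ms=7/2b +198.675ms=1/2b
7) 1589.404ms=4b +198.675ms=1/2b
8) 1788.079ms=9/2b +198.675ms=1/2b
9) 1986.755ms=5b +397.351ms=1b
10) 2384.106ms=6b +596.026ms=3/2b
11) 2980.132ms=15/2b +198.675ms=1/2b
Σ=8b of 8 (151bpm 2/4) — PASS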